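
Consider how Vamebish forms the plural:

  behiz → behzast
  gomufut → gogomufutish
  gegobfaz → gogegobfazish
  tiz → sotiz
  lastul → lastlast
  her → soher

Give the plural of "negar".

negrast

tiz and behiz both end in -z yet inflect differently (sotiz, behzast), so the final letter is not what conditions the rule; the number of vowels is.
"negar" has 2 vowels. The stems with 2 vowels (behiz → behzast, lastul → lastlast) delete the last vowel and add -ast.
The other patterns: stems with 1 vowel add the prefix so-; stems with 3 vowels add go- … -ish around the stem.
So negar → negrast.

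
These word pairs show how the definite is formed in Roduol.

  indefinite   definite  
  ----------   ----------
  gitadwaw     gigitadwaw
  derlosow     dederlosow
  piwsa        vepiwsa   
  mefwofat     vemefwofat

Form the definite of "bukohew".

gitadwaw and piwsa both have last vowel 'a' yet inflect differently (gigitadwaw, vepiwsa), so the last vowel is not what conditions the rule; the final letter is.
"bukohew" ends in -w. The stems ending in -w (gitadwaw → gigitadwaw, derlosow → dederlosow) repeat the first consonant+vowel as a prefix.
So bukohew → bubukohew.

bubukohew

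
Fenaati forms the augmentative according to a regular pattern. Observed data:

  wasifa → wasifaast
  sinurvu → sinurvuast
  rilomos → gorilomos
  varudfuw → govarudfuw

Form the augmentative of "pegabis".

"pegabis" ends in a consonant. The stems ending in a consonant (rilomos → gorilomos, varudfuw → govarudfuw) add the prefix go-.
The other pattern: stems ending in a vowel add -ast.
So pegabis → gopegabis.

gopegabis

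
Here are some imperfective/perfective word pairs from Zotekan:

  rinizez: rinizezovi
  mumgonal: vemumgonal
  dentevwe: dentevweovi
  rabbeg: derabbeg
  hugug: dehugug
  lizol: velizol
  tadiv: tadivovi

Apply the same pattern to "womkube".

rabbeg and rinizez both have last vowel 'e' yet inflect differently (derabbeg, rinizezovi), so the last vowel is not what conditions the rule; the final letter is.
"womkube" ends in -e. The one such stem in the data (dentevwe → dentevweovi) adds -ovi, so the same rule applies.
So womkube → womkubeovi.

womkubeovi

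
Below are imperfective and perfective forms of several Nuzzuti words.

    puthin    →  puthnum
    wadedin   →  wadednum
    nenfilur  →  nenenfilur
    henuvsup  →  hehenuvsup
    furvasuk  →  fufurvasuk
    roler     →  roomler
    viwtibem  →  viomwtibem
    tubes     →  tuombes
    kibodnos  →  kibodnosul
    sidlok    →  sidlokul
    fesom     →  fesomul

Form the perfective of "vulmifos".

nenfilur and roler both end in -r yet inflect differently (nenenfilur, roomler), so the final letter is not what conditions the rule; the last vowel is.
"vulmifos" has last vowel 'o'. The stems whose last vowel is 'o' (kibodnos → kibodnosul, sidlok → sidlokul, fesom → fesomul) add -ul.
So vulmifos → vulmifosul.

vulmifosul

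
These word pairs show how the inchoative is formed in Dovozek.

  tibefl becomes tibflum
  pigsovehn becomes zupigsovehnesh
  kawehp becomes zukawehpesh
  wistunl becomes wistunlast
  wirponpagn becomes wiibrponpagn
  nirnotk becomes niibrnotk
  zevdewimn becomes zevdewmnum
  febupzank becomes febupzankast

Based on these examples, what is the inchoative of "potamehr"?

pigsovehn and wirponpagn both end in -n yet inflect differently (zupigsovehnesh, wiibrponpagn), so the final letter is not what conditions the rule; the second-to-last letter is.
"potamehr" has second-to-last letter 'h'. The stems whose second-to-last letter is 'h' (kawehp → zukawehpesh, pigsovehn → zupigsovehnesh) add zu- … -esh around the stem.
The other patterns: stems whose second-to-last letter is 'n' add -ast; stems whose second-to-last letter is 'g' or 't' insert -ib- after the first vowel; stems whose second-to-last letter is 'f' or 'm' delete the last vowel and add -um.
So potamehr → zupotamehresh.

zupotamehresh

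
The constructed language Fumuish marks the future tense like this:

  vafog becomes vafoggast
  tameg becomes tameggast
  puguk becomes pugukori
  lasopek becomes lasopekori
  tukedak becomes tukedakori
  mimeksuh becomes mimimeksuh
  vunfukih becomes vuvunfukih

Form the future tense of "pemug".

pemuggast

tameg and lasopek both have last vowel 'e' yet inflect differently (tameggast, lasopekori), so the last vowel is not what conditions the rule; the final letter is.
"pemug" ends in -g. The stems ending in -g (vafog → vafoggast, tameg → tameggast) double the final consonant and add -ast.
The other patterns: stems ending in -k add -ori; stems ending in -h repeat the first consonant+vowel as a prefix.
So pemug → pemuggast.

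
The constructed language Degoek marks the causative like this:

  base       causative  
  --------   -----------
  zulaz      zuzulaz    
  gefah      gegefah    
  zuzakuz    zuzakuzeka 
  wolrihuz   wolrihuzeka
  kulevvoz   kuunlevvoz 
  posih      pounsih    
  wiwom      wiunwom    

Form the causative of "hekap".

zulaz and zuzakuz both end in -z yet inflect differently (zuzulaz, zuzakuzeka), so the final letter is not what conditions the rule; the last vowel is.
"hekap" has last vowel 'a'. The stems whose last vowel is 'a' (zulaz → zuzulaz, gefah → gegefah) repeat the first consonant+vowel as a prefix.
So hekap → hehekap.

hehekap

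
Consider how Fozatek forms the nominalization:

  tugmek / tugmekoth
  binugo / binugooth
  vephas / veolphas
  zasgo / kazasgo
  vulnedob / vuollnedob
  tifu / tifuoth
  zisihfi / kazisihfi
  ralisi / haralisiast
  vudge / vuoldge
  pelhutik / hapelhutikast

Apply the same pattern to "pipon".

binugo and zasgo both end in -o yet inflect differently (binugooth, kazasgo), so the final letter is not what conditions the rule; the first letter is.
"pipon" begins with p-. The one such stem in the data (pelhutik → hapelhutikast) adds ha- … -ast around the stem, so the same rule applies.
The other patterns: stems beginning with v- insert -ol- after the first vowel; stems beginning with b- or t- add -oth; stems beginning with z- add the prefix ka-.
So pipon → hapiponast.

hapiponast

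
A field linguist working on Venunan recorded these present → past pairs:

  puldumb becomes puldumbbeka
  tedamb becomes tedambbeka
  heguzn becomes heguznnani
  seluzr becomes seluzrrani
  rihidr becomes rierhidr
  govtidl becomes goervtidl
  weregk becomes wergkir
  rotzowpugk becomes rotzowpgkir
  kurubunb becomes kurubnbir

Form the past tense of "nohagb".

nohgbir

seluzr and rihidr both end in -r yet inflect differently (seluzrrani, rierhidr), so the final letter is not what conditions the rule; the second-to-last letter is.
"nohagb" has second-to-last letter 'g'. The stems whose second-to-last letter is 'g' (weregk → wergkir, rotzowpugk → rotzowpgkir) delete the last vowel and add -ir.
The other patterns: stems whose second-to-last letter is 'm' double the final consonant and add -eka; stems whose second-to-last letter is 'z' double the final consonant and add -ani; stems whose second-to-last letter is 'd' insert -er- after the first vowel.
So nohagb → nohgbir.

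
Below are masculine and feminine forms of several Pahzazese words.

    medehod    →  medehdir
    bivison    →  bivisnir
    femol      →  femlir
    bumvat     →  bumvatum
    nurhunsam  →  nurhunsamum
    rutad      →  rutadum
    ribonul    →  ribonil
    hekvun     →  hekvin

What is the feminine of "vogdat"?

vogdatum

medehod and rutad both end in -d yet inflect differently (medehdir, rutadum), so the final letter is not what conditions the rule; the last vowel is.
"vogdat" has last vowel 'a'. The stems whose last vowel is 'a' (bumvat → bumvatum, nurhunsam → nurhunsamum, rutad → rutadum) add -um.
The other patterns: stems whose last vowel is 'o' delete the last vowel and add -ir; stems whose last vowel is 'u' change the last vowel to 'i'.
So vogdat → vogdatum.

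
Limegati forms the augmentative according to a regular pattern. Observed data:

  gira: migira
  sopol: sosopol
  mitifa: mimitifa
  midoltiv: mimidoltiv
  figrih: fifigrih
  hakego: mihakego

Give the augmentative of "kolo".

sopol and hakego both have last vowel 'o' yet inflect differently (sosopol, mihakego), so the last vowel is not what conditions the rule; whether the stem ends in a vowel or a consonant is.
"kolo" ends in a vowel. The stems ending in a vowel (gira → migira, hakego → mihakego, mitifa → mimitifa) add the prefix mi-.
So kolo → mikolo.

mikolo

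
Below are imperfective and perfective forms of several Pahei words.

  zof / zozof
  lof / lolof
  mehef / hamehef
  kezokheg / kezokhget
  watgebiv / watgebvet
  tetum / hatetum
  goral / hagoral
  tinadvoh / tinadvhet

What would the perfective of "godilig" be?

zof and mehef both end in -f yet inflect differently (zozof, hamehef), so the final letter is not what conditions the rule; the number of vowels is.
"godilig" has 3 vowels. The stems with 3 vowels (kezokheg → kezokhget, watgebiv → watgebvet, tinadvoh → tinadvhet) delete the last vowel and add -et.
The other patterns: stems with 1 vowel repeat the first consonant+vowel as a prefix; stems with 2 vowels add the prefix ha-.
So godilig → godilget.

godilget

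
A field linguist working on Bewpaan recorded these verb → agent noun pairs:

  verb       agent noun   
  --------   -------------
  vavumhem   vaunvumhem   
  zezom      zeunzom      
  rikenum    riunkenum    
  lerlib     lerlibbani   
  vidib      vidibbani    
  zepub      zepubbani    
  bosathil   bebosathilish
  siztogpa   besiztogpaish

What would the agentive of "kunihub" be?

kunihubbani

rikenum and zepub both have last vowel 'u' yet inflect differently (riunkenum, zepubbani), so the last vowel is not what conditions the rule; the final letter is.
"kunihub" ends in -b. The stems ending in -b (lerlib → lerlibbani, vidib → vidibbani, zepub → zepubbani) double the final consonant and add -ani.
So kunihub → kunihubbani.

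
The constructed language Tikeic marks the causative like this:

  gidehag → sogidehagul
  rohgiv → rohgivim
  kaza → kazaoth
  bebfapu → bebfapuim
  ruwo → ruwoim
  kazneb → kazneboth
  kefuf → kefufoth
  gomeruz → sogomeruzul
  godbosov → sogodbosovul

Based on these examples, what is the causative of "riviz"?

godbosov and rohgiv both end in -v yet inflect differently (sogodbosovul, rohgivim), so the final letter is not what conditions the rule; the first letter is.
"riviz" begins with r-. The stems beginning with r- (rohgiv → rohgivim, ruwo → ruwoim) add -im.
So riviz → rivizim.

rivizim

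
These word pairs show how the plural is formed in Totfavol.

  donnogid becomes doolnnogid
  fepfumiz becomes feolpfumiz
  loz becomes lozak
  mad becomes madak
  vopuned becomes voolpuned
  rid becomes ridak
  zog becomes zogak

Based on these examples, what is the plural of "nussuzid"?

vopuned and rid both end in -d yet inflect differently (voolpuned, ridak), so the final letter is not what conditions the rule; the number of vowels is.
"nussuzid" has 3 vowels. The stems with 3 vowels (fepfumiz → feolpfumiz, vopuned → voolpuned, donnogid → doolnnogid) insert -ol- after the first vowel.
So nussuzid → nuolssuzid.

nuolssuzid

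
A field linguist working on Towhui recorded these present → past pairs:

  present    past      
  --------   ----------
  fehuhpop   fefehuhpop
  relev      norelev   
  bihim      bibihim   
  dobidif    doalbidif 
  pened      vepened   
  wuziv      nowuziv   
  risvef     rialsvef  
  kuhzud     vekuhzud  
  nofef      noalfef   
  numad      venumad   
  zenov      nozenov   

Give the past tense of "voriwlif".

voalriwlif

"voriwlif" ends in -f. The stems ending in -f (risvef → rialsvef, nofef → noalfef, dobidif → doalbidif) insert -al- after the first vowel.
The other patterns: stems ending in -v add the prefix no-; stems ending in -d add the prefix ve-; stems ending in -m or -p repeat the first consonant+vowel as a prefix.
So voriwlif → voalriwlif.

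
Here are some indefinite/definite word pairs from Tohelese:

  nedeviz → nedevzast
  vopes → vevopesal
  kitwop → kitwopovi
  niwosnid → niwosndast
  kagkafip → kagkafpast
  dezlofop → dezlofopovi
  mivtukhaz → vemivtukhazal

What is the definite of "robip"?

kagkafip and kitwop both end in -p yet inflect differently (kagkafpast, kitwopovi), so the final letter is not what conditions the rule; the last vowel is.
"robip" has last vowel 'i'. The stems whose last vowel is 'i' (nedeviz → nedevzast, kagkafip → kagkafpast, niwosnid → niwosndast) delete the last vowel and add -ast.
So robip → robpast.

robpast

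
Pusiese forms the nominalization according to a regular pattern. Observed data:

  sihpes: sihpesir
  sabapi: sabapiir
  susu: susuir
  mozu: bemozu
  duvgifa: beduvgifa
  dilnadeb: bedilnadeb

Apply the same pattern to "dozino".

"dozino" begins with d-. The stems beginning with d- (duvgifa → beduvgifa, dilnadeb → bedilnadeb) add the prefix be-.
The other pattern: stems beginning with s- add -ir.
So dozino → bedozino.

bedozino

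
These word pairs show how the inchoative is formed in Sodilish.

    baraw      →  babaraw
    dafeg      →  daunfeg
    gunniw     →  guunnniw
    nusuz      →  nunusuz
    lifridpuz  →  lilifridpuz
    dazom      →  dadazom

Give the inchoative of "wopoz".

gunniw and baraw both end in -w yet inflect differently (guunnniw, babaraw), so the final letter is not what conditions the rule; the last vowel is.
"wopoz" has last vowel 'o'. The one such stem in the data (dazom → dadazom) repeats the first consonant+vowel as a prefix (as do lifridpuz, baraw), so the same rule applies.
The other pattern: stems whose last vowel is 'e' or 'i' insert -un- after the first vowel.
So wopoz → wowopoz.

wowopoz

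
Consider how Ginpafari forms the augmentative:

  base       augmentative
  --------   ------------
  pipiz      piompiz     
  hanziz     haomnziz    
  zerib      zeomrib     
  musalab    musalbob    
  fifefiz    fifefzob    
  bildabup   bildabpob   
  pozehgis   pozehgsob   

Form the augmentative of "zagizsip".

zagizspob

zerib and musalab both end in -b yet inflect differently (zeomrib, musalbob), so the final letter is not what conditions the rule; the number of vowels is.
"zagizsip" has 3 vowels. The stems with 3 vowels (musalab → musalbob, fifefiz → fifefzob, bildabup → bildabpob) delete the last vowel and add -ob.
So zagizsip → zagizspob.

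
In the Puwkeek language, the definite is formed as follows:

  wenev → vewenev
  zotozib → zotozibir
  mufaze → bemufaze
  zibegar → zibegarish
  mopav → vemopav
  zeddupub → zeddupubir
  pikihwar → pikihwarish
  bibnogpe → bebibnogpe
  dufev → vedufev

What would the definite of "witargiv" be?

mopav and pikihwar both have last vowel 'a' yet inflect differently (vemopav, pikihwarish), so the last vowel is not what conditions the rule; the final letter is.
"witargiv" ends in -v. The stems ending in -v (wenev → vewenev, dufev → vedufev, mopav → vemopav) add the prefix ve-.
The other patterns: stems ending in -r add -ish; stems ending in -e add the prefix be-; stems ending in -b add -ir.
So witargiv → vewitargiv.

vewitargiv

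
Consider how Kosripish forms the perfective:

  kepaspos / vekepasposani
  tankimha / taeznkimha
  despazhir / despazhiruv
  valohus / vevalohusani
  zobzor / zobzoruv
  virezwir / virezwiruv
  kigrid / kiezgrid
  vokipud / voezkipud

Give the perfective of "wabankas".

vewabankasani

"wabankas" ends in -s. The stems ending in -s (kepaspos → vekepasposani, valohus → vevalohusani) add ve- … -ani around the stem.
So wabankas → vewabankasani.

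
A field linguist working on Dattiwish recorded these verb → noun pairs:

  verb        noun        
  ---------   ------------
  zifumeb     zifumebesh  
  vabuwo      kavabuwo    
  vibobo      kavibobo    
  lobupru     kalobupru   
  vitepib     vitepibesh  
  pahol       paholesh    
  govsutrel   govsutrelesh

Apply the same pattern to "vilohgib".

vilohgibesh

pahol and vabuwo both have last vowel 'o' yet inflect differently (paholesh, kavabuwo), so the last vowel is not what conditions the rule; whether the stem ends in a vowel or a consonant is.
"vilohgib" ends in a consonant. The stems ending in a consonant (pahol → paholesh, vitepib → vitepibesh, govsutrel → govsutrelesh) add -esh.
So vilohgib → vilohgibesh.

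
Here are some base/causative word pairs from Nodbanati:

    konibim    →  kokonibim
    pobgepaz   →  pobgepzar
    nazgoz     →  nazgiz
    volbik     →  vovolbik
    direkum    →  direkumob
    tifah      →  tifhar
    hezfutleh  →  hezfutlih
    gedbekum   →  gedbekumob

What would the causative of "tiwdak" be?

tiwdkar

nazgoz and pobgepaz both end in -z yet inflect differently (nazgiz, pobgepzar), so the final letter is not what conditions the rule; the last vowel is.
"tiwdak" has last vowel 'a'. The stems whose last vowel is 'a' (pobgepaz → pobgepzar, tifah → tifhar) delete the last vowel and add -ar.
The other patterns: stems whose last vowel is 'e' or 'o' change the last vowel to 'i'; stems whose last vowel is 'i' repeat the first consonant+vowel as a prefix; stems whose last vowel is 'u' add -ob.
So tiwdak → tiwdkar.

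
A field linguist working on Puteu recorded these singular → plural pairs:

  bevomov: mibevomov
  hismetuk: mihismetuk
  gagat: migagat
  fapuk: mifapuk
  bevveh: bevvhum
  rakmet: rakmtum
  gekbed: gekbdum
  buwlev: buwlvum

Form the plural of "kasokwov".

"kasokwov" has last vowel 'o'. The one such stem in the data (bevomov → mibevomov) adds the prefix mi-, so the same rule applies.
So kasokwov → mikasokwov.

mikasokwov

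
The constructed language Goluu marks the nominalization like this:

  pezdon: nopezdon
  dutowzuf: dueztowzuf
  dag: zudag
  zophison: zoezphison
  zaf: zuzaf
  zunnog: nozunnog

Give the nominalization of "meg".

zumeg

dag and zunnog both end in -g yet inflect differently (zudag, nozunnog), so the final letter is not what conditions the rule; the number of vowels is.
"meg" has 1 vowel. The stems with 1 vowel (zaf → zuzaf, dag → zudag) add the prefix zu-.
The other patterns: stems with 2 vowels add the prefix no-; stems with 3 vowels insert -ez- after the first vowel.
So meg → zumeg.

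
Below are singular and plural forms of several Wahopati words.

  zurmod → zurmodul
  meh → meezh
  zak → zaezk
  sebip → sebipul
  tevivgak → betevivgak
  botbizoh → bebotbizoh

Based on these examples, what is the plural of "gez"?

meh and botbizoh both end in -h yet inflect differently (meezh, bebotbizoh), so the final letter is not what conditions the rule; the number of vowels is.
"gez" has 1 vowel. The stems with 1 vowel (zak → zaezk, meh → meezh) insert -ez- after the first vowel.
So gez → geezz.

geezz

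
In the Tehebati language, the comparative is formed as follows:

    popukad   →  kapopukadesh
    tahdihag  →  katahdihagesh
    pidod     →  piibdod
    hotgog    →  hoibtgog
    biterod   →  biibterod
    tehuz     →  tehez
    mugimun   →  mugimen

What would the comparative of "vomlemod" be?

voibmlemod

"vomlemod" has last vowel 'o'. The stems whose last vowel is 'o' (pidod → piibdod, hotgog → hoibtgog, biterod → biibterod) insert -ib- after the first vowel.
The other patterns: stems whose last vowel is 'a' add ka- … -esh around the stem; stems whose last vowel is 'u' change the last vowel to 'e'.
So vomlemod → voibmlemod.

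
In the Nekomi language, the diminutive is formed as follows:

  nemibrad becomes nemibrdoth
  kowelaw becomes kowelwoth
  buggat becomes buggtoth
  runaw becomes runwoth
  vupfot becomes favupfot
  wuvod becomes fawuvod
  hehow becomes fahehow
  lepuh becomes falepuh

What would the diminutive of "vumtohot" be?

favumtohot

"vumtohot" has last vowel 'o'. The stems whose last vowel is 'o' (vupfot → favupfot, wuvod → fawuvod, hehow → fahehow) add the prefix fa-.
The other pattern: stems whose last vowel is 'a' delete the last vowel and add -oth.
So vumtohot → favumtohot.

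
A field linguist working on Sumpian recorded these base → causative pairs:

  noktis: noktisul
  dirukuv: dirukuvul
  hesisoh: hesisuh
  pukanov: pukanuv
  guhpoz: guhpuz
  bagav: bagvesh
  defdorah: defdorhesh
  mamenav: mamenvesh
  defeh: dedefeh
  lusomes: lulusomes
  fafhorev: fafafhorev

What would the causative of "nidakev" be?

ninidakev

dirukuv and pukanov both end in -v yet inflect differently (dirukuvul, pukanuv), so the final letter is not what conditions the rule; the last vowel is.
"nidakev" has last vowel 'e'. The stems whose last vowel is 'e' (defeh → dedefeh, lusomes → lulusomes, fafhorev → fafafhorev) repeat the first consonant+vowel as a prefix.
The other patterns: stems whose last vowel is 'i' or 'u' add -ul; stems whose last vowel is 'o' change the last vowel to 'u'; stems whose last vowel is 'a' delete the last vowel and add -esh.
So nidakev → ninidakev.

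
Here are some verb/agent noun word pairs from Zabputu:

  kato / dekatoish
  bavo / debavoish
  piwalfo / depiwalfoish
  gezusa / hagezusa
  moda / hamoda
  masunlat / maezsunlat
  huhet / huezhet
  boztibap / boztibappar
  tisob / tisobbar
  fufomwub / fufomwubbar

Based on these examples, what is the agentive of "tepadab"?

gezusa and masunlat both have last vowel 'a' yet inflect differently (hagezusa, maezsunlat), so the last vowel is not what conditions the rule; the final letter is.
"tepadab" ends in -b. The stems ending in -b (tisob → tisobbar, fufomwub → fufomwubbar) double the final consonant and add -ar.
The other patterns: stems ending in -o add de- … -ish around the stem; stems ending in -a add the prefix ha-; stems ending in -t insert -ez- after the first vowel.
So tepadab → tepadabbar.

tepadabbar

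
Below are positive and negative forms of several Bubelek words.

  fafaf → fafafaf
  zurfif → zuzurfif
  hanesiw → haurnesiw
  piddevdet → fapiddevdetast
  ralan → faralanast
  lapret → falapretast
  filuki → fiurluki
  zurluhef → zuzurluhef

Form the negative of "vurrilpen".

favurrilpenast

piddevdet and zurluhef both have last vowel 'e' yet inflect differently (fapiddevdetast, zuzurluhef), so the last vowel is not what conditions the rule; the final letter is.
"vurrilpen" ends in -n. The one such stem in the data (ralan → faralanast) adds fa- … -ast around the stem, so the same rule applies.
So vurrilpen → favurrilpenast.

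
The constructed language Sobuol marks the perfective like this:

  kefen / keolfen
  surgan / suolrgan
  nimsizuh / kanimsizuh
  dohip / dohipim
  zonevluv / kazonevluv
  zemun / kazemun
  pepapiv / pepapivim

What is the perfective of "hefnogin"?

pepapiv and zonevluv both end in -v yet inflect differently (pepapivim, kazonevluv), so the final letter is not what conditions the rule; the last vowel is.
"hefnogin" has last vowel 'i'. The stems whose last vowel is 'i' (dohip → dohipim, pepapiv → pepapivim) add -im.
So hefnogin → hefnoginim.

hefnoginim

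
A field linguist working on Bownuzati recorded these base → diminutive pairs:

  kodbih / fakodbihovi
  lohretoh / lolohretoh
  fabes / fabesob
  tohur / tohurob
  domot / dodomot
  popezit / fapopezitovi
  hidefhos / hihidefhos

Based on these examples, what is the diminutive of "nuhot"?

nunuhot

domot and popezit both end in -t yet inflect differently (dodomot, fapopezitovi), so the final letter is not what conditions the rule; the last vowel is.
"nuhot" has last vowel 'o'. The stems whose last vowel is 'o' (hidefhos → hihidefhos, domot → dodomot, lohretoh → lolohretoh) repeat the first consonant+vowel as a prefix.
So nuhot → nunuhot.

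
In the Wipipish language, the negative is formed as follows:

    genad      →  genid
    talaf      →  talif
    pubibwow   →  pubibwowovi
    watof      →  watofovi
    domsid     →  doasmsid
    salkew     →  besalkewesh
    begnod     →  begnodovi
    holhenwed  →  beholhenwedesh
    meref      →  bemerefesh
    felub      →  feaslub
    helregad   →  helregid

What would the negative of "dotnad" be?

dotnid

holhenwed and domsid both end in -d yet inflect differently (beholhenwedesh, doasmsid), so the final letter is not what conditions the rule; the last vowel is.
"dotnad" has last vowel 'a'. The stems whose last vowel is 'a' (genad → genid, talaf → talif, helregad → helregid) change the last vowel to 'i'.
The other patterns: stems whose last vowel is 'e' add be- … -esh around the stem; stems whose last vowel is 'i' or 'u' insert -as- after the first vowel; stems whose last vowel is 'o' add -ovi.
So dotnad → dotnid.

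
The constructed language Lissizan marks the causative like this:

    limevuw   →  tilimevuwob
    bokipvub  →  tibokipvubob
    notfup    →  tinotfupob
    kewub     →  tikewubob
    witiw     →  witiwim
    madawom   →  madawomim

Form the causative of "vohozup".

limevuw and witiw both end in -w yet inflect differently (tilimevuwob, witiwim), so the final letter is not what conditions the rule; the last vowel is.
"vohozup" has last vowel 'u'. The stems whose last vowel is 'u' (limevuw → tilimevuwob, bokipvub → tibokipvubob, notfup → tinotfupob) add ti- … -ob around the stem.
The other pattern: stems whose last vowel is 'i' or 'o' add -im.
So vohozup → tivohozupob.

tivohozupob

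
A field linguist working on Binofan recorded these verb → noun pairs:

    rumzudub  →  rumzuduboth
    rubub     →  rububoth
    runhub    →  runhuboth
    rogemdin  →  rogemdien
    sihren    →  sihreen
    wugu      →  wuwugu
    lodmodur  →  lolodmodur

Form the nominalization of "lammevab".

lammevaboth

"lammevab" ends in -b. The stems ending in -b (rumzudub → rumzuduboth, rubub → rububoth, runhub → runhuboth) add -oth.
So lammevab → lammevaboth.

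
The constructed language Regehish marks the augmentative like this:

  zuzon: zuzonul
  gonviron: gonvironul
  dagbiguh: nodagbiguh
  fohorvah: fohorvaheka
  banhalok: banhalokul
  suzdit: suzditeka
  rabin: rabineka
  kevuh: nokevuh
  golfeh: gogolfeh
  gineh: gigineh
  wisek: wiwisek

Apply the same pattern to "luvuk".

noluvuk

dagbiguh and fohorvah both end in -h yet inflect differently (nodagbiguh, fohorvaheka), so the final letter is not what conditions the rule; the last vowel is.
"luvuk" has last vowel 'u'. The stems whose last vowel is 'u' (dagbiguh → nodagbiguh, kevuh → nokevuh) add the prefix no-.
The other patterns: stems whose last vowel is 'a' or 'i' add -eka; stems whose last vowel is 'e' repeat the first consonant+vowel as a prefix; stems whose last vowel is 'o' add -ul.
So luvuk → noluvuk.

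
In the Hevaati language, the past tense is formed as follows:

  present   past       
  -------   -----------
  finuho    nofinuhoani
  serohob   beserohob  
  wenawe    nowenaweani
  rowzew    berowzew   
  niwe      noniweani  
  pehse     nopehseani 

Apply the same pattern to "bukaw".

"bukaw" ends in a consonant. The stems ending in a consonant (rowzew → berowzew, serohob → beserohob) add the prefix be-.
So bukaw → bebukaw.

bebukaw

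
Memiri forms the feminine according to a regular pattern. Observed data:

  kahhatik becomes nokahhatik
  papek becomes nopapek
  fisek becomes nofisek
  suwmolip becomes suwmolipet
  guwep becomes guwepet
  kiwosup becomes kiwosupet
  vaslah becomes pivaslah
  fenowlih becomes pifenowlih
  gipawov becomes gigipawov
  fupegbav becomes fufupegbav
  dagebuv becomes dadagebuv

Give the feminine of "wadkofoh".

piwadkofoh

"wadkofoh" ends in -h. The stems ending in -h (vaslah → pivaslah, fenowlih → pifenowlih) add the prefix pi-.
The other patterns: stems ending in -k add the prefix no-; stems ending in -p add -et; stems ending in -v repeat the first consonant+vowel as a prefix.
So wadkofoh → piwadkofoh.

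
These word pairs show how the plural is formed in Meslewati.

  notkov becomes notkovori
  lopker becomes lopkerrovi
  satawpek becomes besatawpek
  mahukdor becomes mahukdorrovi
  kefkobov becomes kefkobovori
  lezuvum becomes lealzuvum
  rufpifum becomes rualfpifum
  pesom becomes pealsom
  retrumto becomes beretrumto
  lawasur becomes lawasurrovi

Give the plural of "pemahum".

mahukdor and notkov both have last vowel 'o' yet inflect differently (mahukdorrovi, notkovori), so the last vowel is not what conditions the rule; the final letter is.
"pemahum" ends in -m. The stems ending in -m (pesom → pealsom, lezuvum → lealzuvum, rufpifum → rualfpifum) insert -al- after the first vowel.
The other patterns: stems ending in -r double the final consonant and add -ovi; stems ending in -v add -ori; stems ending in -k or -o add the prefix be-.
So pemahum → pealmahum.

pealmahum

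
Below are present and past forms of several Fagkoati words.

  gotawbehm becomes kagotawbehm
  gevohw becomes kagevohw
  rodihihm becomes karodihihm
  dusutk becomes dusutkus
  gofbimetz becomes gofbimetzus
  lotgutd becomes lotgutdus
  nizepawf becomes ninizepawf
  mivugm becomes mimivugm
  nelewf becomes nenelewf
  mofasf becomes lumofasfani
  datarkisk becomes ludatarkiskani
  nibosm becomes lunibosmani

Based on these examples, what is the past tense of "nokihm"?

gotawbehm and mivugm both end in -m yet inflect differently (kagotawbehm, mimivugm), so the final letter is not what conditions the rule; the second-to-last letter is.
"nokihm" has second-to-last letter 'h'. The stems whose second-to-last letter is 'h' (gotawbehm → kagotawbehm, gevohw → kagevohw, rodihihm → karodihihm) add the prefix ka-.
The other patterns: stems whose second-to-last letter is 't' add -us; stems whose second-to-last letter is 'g' or 'w' repeat the first consonant+vowel as a prefix; stems whose second-to-last letter is 's' add lu- … -ani around the stem.
So nokihm → kanokihm.

kanokihm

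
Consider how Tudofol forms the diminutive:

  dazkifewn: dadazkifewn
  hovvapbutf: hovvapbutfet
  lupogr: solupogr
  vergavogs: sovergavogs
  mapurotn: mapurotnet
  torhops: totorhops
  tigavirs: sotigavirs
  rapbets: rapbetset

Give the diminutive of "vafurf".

sovafurf

rapbets and tigavirs both end in -s yet inflect differently (rapbetset, sotigavirs), so the final letter is not what conditions the rule; the second-to-last letter is.
"vafurf" has second-to-last letter 'r'. The one such stem in the data (tigavirs → sotigavirs) adds the prefix so-, so the same rule applies.
So vafurf → sovafurf.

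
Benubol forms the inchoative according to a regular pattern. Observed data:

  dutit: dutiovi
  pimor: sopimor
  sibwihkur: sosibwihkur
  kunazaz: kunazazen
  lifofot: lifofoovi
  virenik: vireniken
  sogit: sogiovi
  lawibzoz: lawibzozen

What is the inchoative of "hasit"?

hasiovi

lifofot and pimor both have last vowel 'o' yet inflect differently (lifofoovi, sopimor), so the last vowel is not what conditions the rule; the final letter is.
"hasit" ends in -t. The stems ending in -t (dutit → dutiovi, sogit → sogiovi, lifofot → lifofoovi) drop the final letter and add -ovi.
The other patterns: stems ending in -r add the prefix so-; stems ending in -k or -z add -en.
So hasit → hasiovi.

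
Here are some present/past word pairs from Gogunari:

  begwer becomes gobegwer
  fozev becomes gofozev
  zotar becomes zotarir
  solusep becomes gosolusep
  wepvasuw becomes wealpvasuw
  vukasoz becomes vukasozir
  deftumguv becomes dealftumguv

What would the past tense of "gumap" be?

gumapir

fozev and deftumguv both end in -v yet inflect differently (gofozev, dealftumguv), so the final letter is not what conditions the rule; the last vowel is.
"gumap" has last vowel 'a'. The one such stem in the data (zotar → zotarir) adds -ir, so the same rule applies.
So gumap → gumapir.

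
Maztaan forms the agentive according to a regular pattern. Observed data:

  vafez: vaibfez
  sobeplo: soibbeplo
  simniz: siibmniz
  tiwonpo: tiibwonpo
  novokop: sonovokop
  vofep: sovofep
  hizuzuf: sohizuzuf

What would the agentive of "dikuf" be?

sodikuf

sobeplo and novokop both have last vowel 'o' yet inflect differently (soibbeplo, sonovokop), so the last vowel is not what conditions the rule; the final letter is.
"dikuf" ends in -f. The one such stem in the data (hizuzuf → sohizuzuf) adds the prefix so-, so the same rule applies.
So dikuf → sodikuf.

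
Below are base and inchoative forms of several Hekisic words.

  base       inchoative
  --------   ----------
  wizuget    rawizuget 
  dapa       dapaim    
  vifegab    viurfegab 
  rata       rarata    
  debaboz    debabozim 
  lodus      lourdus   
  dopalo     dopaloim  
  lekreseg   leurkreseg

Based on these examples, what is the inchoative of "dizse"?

"dizse" begins with d-. The stems beginning with d- (debaboz → debabozim, dapa → dapaim, dopalo → dopaloim) add -im.
So dizse → dizseim.

dizseim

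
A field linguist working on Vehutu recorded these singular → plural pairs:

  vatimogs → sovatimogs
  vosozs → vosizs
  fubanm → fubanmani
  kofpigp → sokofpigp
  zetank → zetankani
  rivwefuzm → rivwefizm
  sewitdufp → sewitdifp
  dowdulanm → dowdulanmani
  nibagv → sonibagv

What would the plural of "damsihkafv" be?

"damsihkafv" has second-to-last letter 'f'. The one such stem in the data (sewitdufp → sewitdifp) changes the last vowel to 'i' (as do vosozs, rivwefuzm), so the same rule applies.
The other patterns: stems whose second-to-last letter is 'n' add -ani; stems whose second-to-last letter is 'g' add the prefix so-.
So damsihkafv → damsihkifv.

damsihkifv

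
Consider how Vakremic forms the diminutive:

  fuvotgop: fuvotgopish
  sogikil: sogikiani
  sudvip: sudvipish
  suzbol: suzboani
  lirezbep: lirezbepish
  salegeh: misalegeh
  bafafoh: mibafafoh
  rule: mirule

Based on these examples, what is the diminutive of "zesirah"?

sudvip and sogikil both have last vowel 'i' yet inflect differently (sudvipish, sogikiani), so the last vowel is not what conditions the rule; the final letter is.
"zesirah" ends in -h. The stems ending in -h (bafafoh → mibafafoh, salegeh → misalegeh) add the prefix mi-.
The other patterns: stems ending in -p add -ish; stems ending in -l drop the final letter and add -ani.
So zesirah → mizesirah.

mizesirah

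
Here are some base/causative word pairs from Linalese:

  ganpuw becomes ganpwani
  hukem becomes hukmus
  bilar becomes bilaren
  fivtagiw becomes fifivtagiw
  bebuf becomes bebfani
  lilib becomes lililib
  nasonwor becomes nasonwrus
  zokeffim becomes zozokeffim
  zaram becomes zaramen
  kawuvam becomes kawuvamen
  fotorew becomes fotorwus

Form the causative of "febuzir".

fefebuzir

ganpuw and fotorew both end in -w yet inflect differently (ganpwani, fotorwus), so the final letter is not what conditions the rule; the last vowel is.
"febuzir" has last vowel 'i'. The stems whose last vowel is 'i' (zokeffim → zozokeffim, lilib → lililib, fivtagiw → fifivtagiw) repeat the first consonant+vowel as a prefix.
The other patterns: stems whose last vowel is 'u' delete the last vowel and add -ani; stems whose last vowel is 'a' add -en; stems whose last vowel is 'e' or 'o' delete the last vowel and add -us.
So febuzir → fefebuzir.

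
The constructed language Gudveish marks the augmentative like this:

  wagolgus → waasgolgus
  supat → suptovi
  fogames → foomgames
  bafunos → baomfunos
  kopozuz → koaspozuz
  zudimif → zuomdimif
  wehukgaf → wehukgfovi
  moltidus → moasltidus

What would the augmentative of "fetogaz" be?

"fetogaz" has last vowel 'a'. The stems whose last vowel is 'a' (wehukgaf → wehukgfovi, supat → suptovi) delete the last vowel and add -ovi.
So fetogaz → fetogzovi.

fetogzovi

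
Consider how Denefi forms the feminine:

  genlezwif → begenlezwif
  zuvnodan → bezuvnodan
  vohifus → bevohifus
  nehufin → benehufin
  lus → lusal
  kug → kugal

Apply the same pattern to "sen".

senal

"sen" has 1 vowel. The stems with 1 vowel (lus → lusal, kug → kugal) add -al.
The other pattern: stems with 3 vowels add the prefix be-.
So sen → senal.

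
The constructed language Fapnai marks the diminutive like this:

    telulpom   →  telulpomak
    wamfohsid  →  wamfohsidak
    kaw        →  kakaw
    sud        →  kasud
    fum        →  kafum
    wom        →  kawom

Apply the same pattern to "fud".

wamfohsid and sud both end in -d yet inflect differently (wamfohsidak, kasud), so the final letter is not what conditions the rule; the number of vowels is.
"fud" has 1 vowel. The stems with 1 vowel (kaw → kakaw, sud → kasud, fum → kafum) add the prefix ka-.
So fud → kafud.

kafud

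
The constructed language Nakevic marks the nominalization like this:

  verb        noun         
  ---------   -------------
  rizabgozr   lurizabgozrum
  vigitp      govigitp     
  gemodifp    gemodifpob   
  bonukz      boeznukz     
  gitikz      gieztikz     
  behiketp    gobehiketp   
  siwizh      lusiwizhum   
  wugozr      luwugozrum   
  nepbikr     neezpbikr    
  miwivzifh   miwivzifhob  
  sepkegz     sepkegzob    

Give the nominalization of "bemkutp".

gobemkutp

nepbikr and rizabgozr both end in -r yet inflect differently (neezpbikr, lurizabgozrum), so the final letter is not what conditions the rule; the second-to-last letter is.
"bemkutp" has second-to-last letter 't'. The stems whose second-to-last letter is 't' (behiketp → gobehiketp, vigitp → govigitp) add the prefix go-.
The other patterns: stems whose second-to-last letter is 'k' insert -ez- after the first vowel; stems whose second-to-last letter is 'z' add lu- … -um around the stem; stems whose second-to-last letter is 'f' or 'g' add -ob.
So bemkutp → gobemkutp.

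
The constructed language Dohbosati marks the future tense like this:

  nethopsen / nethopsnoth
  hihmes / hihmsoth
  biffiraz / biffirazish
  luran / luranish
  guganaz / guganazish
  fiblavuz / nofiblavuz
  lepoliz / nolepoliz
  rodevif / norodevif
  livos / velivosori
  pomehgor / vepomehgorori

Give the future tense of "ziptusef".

nethopsen and luran both end in -n yet inflect differently (nethopsnoth, luranish), so the final letter is not what conditions the rule; the last vowel is.
"ziptusef" has last vowel 'e'. The stems whose last vowel is 'e' (nethopsen → nethopsnoth, hihmes → hihmsoth) delete the last vowel and add -oth.
The other patterns: stems whose last vowel is 'a' add -ish; stems whose last vowel is 'i' or 'u' add the prefix no-; stems whose last vowel is 'o' add ve- … -ori around the stem.
So ziptusef → ziptusfoth.

ziptusfoth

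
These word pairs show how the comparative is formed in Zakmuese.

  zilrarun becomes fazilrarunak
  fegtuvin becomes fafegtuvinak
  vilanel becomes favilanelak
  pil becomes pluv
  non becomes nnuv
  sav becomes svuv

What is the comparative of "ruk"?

rkuv

vilanel and pil both end in -l yet inflect differently (favilanelak, pluv), so the final letter is not what conditions the rule; the number of vowels is.
"ruk" has 1 vowel. The stems with 1 vowel (pil → pluv, non → nnuv, sav → svuv) delete the last vowel and add -uv.
So ruk → rkuv.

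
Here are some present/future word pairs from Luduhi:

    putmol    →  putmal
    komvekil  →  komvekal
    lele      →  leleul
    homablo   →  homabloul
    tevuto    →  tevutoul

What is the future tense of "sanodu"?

putmol and homablo both have last vowel 'o' yet inflect differently (putmal, homabloul), so the last vowel is not what conditions the rule; whether the stem ends in a vowel or a consonant is.
"sanodu" ends in a vowel. The stems ending in a vowel (lele → leleul, homablo → homabloul, tevuto → tevutoul) add -ul.
The other pattern: stems ending in a consonant change the last vowel to 'a'.
So sanodu → sanoduul.

sanoduul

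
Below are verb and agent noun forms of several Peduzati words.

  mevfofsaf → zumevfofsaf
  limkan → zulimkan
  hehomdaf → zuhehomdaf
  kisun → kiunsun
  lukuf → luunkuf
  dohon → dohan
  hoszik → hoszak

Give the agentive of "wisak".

limkan and kisun both end in -n yet inflect differently (zulimkan, kiunsun), so the final letter is not what conditions the rule; the last vowel is.
"wisak" has last vowel 'a'. The stems whose last vowel is 'a' (mevfofsaf → zumevfofsaf, limkan → zulimkan, hehomdaf → zuhehomdaf) add the prefix zu-.
The other patterns: stems whose last vowel is 'u' insert -un- after the first vowel; stems whose last vowel is 'i' or 'o' change the last vowel to 'a'.
So wisak → zuwisak.

zuwisak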